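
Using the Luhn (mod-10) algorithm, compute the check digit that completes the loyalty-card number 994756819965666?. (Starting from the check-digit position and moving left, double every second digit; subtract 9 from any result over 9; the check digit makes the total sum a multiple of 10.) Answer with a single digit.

4

Partial digits right→left: 6 6 6 5 6 9 9 1 8 6 5 7 4 9 9
Double every second digit counting from the check-digit position (so the 1st, 3rd, 5th, ... of the partial from the right).
  doubled (with −9 where >9): 3 3 3 9 7 1 8 9 → sum 43
  kept as-is: 6 5 9 1 6 7 9 → sum 43
Total = 43 + 43 = 86.
Check digit = (10 − (86 mod 10)) mod 10 = 4.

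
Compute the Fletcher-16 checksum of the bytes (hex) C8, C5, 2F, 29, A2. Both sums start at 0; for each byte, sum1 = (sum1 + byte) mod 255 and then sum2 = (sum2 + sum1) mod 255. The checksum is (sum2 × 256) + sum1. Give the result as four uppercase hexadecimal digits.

8589

Running sums (mod 255):
  after byte 0 (C8): sum1=200, sum2=200
  after byte 1 (C5): sum1=142, sum2=87
  after byte 2 (2F): sum1=189, sum2=21
  after byte 3 (29): sum1=230, sum2=251
  after byte 4 (A2): sum1=137, sum2=133
Checksum = sum2·256 + sum1 = 133·256 + 137 = 34185 = 0x8589.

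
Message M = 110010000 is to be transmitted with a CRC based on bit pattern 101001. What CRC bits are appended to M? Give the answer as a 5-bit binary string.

Append 5 zeros: 11001000000000. Divide by 101001 (XOR where the leading bit is 1):
  pos 0: 110010 XOR 101001 = 011011
  pos 1: 110110 XOR 101001 = 011111
  pos 2: 111110 XOR 101001 = 010111
  pos 3: 101110 XOR 101001 = 000111
  pos 6: 111000 XOR 101001 = 010001
  pos 7: 100010 XOR 101001 = 001011
Remainder (last 5 bits) = 10110. This is the CRC / FCS.

10110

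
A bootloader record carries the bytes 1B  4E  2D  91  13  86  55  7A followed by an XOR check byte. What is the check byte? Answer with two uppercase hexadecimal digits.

XOR the bytes together:
  start with 0x1B
  0x1B ⊕ 0x4E = 0x55
  0x55 ⊕ 0x2D = 0x78
  0x78 ⊕ 0x91 = 0xE9
  0xE9 ⊕ 0x13 = 0xFA
  0xFA ⊕ 0x86 = 0x7C
  0x7C ⊕ 0x55 = 0x29
  0x29 ⊕ 0x7A = 0x53

53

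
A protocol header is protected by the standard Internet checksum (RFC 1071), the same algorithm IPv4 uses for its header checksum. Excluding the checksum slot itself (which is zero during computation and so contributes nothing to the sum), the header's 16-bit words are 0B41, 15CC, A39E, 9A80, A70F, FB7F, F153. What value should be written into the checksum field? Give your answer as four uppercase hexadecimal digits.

One's-complement addition (fold any carry out of bit 15 back into bit 0):
  0x0B41 + 0x15CC = 0x0210D
  0x210D + 0xA39E = 0x0C4AB
  0xC4AB + 0x9A80 = 0x15F2B → wrap carry → 0x5F2C
  0x5F2C + 0xA70F = 0x1063B → wrap carry → 0x063C
  0x063C + 0xFB7F = 0x101BB → wrap carry → 0x01BC
  0x01BC + 0xF153 = 0x0F30F
One's-complement sum = 0xF30F.
Checksum = ~0xF30F & 0xFFFF = 0x0CF0.

0CF0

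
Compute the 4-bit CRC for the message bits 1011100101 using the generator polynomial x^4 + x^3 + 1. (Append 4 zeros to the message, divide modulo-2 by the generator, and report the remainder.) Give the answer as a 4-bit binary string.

Append 4 zeros: 10111001010000. Divide by 11001 (XOR where the leading bit is 1):
  pos 0: 10111 XOR 11001 = 01110
  pos 1: 11100 XOR 11001 = 00101
  pos 3: 10101 XOR 11001 = 01100
  pos 4: 11000 XOR 11001 = 00001
  pos 8: 11000 XOR 11001 = 00001
Remainder (last 4 bits) = 0010. This is the CRC / FCS.

0010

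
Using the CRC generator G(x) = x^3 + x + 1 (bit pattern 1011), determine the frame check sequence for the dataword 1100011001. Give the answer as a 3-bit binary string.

Append 3 zeros: 1100011001000. Divide by 1011 (XOR where the leading bit is 1):
  pos 0: 1100 XOR 1011 = 0111
  pos 1: 1110 XOR 1011 = 0101
  pos 2: 1011 XOR 1011 = 0000
  pos 6: 1001 XOR 1011 = 0010
  pos 8: 1000 XOR 1011 = 0011
Remainder (last 3 bits) = 110. This is the CRC / FCS.

110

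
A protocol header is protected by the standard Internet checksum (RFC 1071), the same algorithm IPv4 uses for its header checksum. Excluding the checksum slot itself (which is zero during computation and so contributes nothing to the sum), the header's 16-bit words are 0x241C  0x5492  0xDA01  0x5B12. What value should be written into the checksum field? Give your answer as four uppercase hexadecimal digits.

One's-complement addition (fold any carry out of bit 15 back into bit 0):
  0x241C + 0x5492 = 0x078AE
  0x78AE + 0xDA01 = 0x152AF → wrap carry → 0x52B0
  0x52B0 + 0x5B12 = 0x0ADC2
One's-complement sum = 0xADC2.
Checksum = ~0xADC2 & 0xFFFF = 0x523D.

523D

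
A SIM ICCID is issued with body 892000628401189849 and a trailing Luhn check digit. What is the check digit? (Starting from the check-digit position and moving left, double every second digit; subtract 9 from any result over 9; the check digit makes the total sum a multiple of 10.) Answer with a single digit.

6

Partial digits right→left: 9 4 8 9 8 1 1 0 4 8 2 6 0 0 0 2 9 8
Double every second digit counting from the check-digit position (so the 1st, 3rd, 5th, ... of the partial from the right).
  doubled (with −9 where >9): 9 7 7 2 8 4 0 0 9 → sum 46
  kept as-is: 4 9 1 0 8 6 0 2 8 → sum 38
Total = 46 + 38 = 84.
Check digit = (10 − (84 mod 10)) mod 10 = 6.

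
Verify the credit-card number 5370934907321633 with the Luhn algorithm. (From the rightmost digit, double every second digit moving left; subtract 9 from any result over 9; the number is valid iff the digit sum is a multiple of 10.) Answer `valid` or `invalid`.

From the right, keep odd positions and double even positions (subtract 9 from any doubled value over 9):
  doubled (positions 2,4,...): 6 2 6 0 8 9 5 1 → sum 37
  kept (positions 1,3,...): 3 6 2 7 9 3 0 3 → sum 33
Total = 70.
70 mod 10 = 0, so the number is valid.

valid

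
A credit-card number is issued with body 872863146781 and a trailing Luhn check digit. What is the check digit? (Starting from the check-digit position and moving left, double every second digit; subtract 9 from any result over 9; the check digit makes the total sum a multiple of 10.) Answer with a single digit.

Partial digits right→left: 1 8 7 6 4 1 3 6 8 2 7 8
Double every second digit counting from the check-digit position (so the 1st, 3rd, 5th, ... of the partial from the right).
  doubled (with −9 where >9): 2 5 8 6 7 5 → sum 33
  kept as-is: 8 6 1 6 2 8 → sum 31
Total = 33 + 31 = 64.
Check digit = (10 − (64 mod 10)) mod 10 = 6.

6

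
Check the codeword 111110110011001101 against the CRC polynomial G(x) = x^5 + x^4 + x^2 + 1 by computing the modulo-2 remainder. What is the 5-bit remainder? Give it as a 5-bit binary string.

00000

Modulo-2 division of 111110110011001101 by 110101:
  pos 0: 111110 XOR 110101 = 001011
  pos 2: 101111 XOR 110101 = 011010
  pos 3: 110100 XOR 110101 = 000001
  pos 8: 101100 XOR 110101 = 011001
  pos 9: 110011 XOR 110101 = 000110
  pos 12: 110101 XOR 110101 = 000000
Remainder = 00000 (zero — the frame passes the CRC check).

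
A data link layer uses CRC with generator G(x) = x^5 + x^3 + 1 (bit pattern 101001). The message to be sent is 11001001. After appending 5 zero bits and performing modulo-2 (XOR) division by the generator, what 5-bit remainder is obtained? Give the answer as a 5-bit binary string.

00010

Append 5 zeros: 1100100100000. Divide by 101001 (XOR where the leading bit is 1):
  pos 0: 110010 XOR 101001 = 011011
  pos 1: 110110 XOR 101001 = 011111
  pos 2: 111111 XOR 101001 = 010110
  pos 3: 101100 XOR 101001 = 000101
  pos 6: 101000 XOR 101001 = 000001
Remainder (last 5 bits) = 00010. This is the CRC / FCS.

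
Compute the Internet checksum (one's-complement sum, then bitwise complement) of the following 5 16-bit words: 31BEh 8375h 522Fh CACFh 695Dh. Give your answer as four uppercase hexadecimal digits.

C46F

One's-complement addition (fold any carry out of bit 15 back into bit 0):
  0x31BE + 0x8375 = 0x0B533
  0xB533 + 0x522F = 0x10762 → wrap carry → 0x0763
  0x0763 + 0xCACF = 0x0D232
  0xD232 + 0x695D = 0x13B8F → wrap carry → 0x3B90
One's-complement sum = 0x3B90.
Checksum = ~0x3B90 & 0xFFFF = 0xC46F.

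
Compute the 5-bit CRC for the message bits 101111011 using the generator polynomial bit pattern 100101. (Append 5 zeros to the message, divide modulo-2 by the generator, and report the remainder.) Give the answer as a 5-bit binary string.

10010

Append 5 zeros: 10111101100000. Divide by 100101 (XOR where the leading bit is 1):
  pos 0: 101111 XOR 100101 = 001010
  pos 2: 101001 XOR 100101 = 001100
  pos 4: 110010 XOR 100101 = 010111
  pos 5: 101110 XOR 100101 = 001011
  pos 7: 101100 XOR 100101 = 001001
Remainder (last 5 bits) = 10010. This is the CRC / FCS.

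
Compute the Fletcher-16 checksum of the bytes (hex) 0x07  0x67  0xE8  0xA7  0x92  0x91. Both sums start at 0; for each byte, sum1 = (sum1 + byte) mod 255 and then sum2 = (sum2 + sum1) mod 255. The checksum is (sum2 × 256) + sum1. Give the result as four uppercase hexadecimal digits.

Running sums (mod 255):
  after byte 0 (0x07): sum1=7, sum2=7
  after byte 1 (0x67): sum1=110, sum2=117
  after byte 2 (0xE8): sum1=87, sum2=204
  after byte 3 (0xA7): sum1=254, sum2=203
  after byte 4 (0x92): sum1=145, sum2=93
  after byte 5 (0x91): sum1=35, sum2=128
Checksum = sum2·256 + sum1 = 128·256 + 35 = 32803 = 0x8023.

8023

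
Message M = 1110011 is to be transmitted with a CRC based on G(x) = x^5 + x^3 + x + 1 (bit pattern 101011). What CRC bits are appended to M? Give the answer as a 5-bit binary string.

Append 5 zeros: 111001100000. Divide by 101011 (XOR where the leading bit is 1):
  pos 0: 111001 XOR 101011 = 010010
  pos 1: 100101 XOR 101011 = 001110
  pos 3: 111000 XOR 101011 = 010011
  pos 4: 100110 XOR 101011 = 001101
  pos 6: 110100 XOR 101011 = 011111
Remainder (last 5 bits) = 11111. This is the CRC / FCS.

11111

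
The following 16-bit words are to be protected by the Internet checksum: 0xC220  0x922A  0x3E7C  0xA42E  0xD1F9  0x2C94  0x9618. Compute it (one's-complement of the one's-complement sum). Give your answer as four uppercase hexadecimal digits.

One's-complement addition (fold any carry out of bit 15 back into bit 0):
  0xC220 + 0x922A = 0x1544A → wrap carry → 0x544B
  0x544B + 0x3E7C = 0x092C7
  0x92C7 + 0xA42E = 0x136F5 → wrap carry → 0x36F6
  0x36F6 + 0xD1F9 = 0x108EF → wrap carry → 0x08F0
  0x08F0 + 0x2C94 = 0x03584
  0x3584 + 0x9618 = 0x0CB9C
One's-complement sum = 0xCB9C.
Checksum = ~0xCB9C & 0xFFFF = 0x3463.

3463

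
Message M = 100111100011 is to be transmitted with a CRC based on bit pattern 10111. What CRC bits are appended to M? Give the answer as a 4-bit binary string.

Append 4 zeros: 1001111000110000. Divide by 10111 (XOR where the leading bit is 1):
  pos 0: 10011 XOR 10111 = 00100
  pos 2: 10011 XOR 10111 = 00100
  pos 4: 10000 XOR 10111 = 00111
  pos 6: 11101 XOR 10111 = 01010
  pos 7: 10101 XOR 10111 = 00010
  pos 10: 10000 XOR 10111 = 00111
Remainder (last 4 bits) = 1110. This is the CRC / FCS.

1110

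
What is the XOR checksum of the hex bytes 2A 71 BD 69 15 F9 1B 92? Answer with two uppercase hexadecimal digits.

XOR the bytes together:
  start with 0x2A
  0x2A ⊕ 0x71 = 0x5B
  0x5B ⊕ 0xBD = 0xE6
  0xE6 ⊕ 0x69 = 0x8F
  0x8F ⊕ 0x15 = 0x9A
  0x9A ⊕ 0xF9 = 0x63
  0x63 ⊕ 0x1B = 0x78
  0x78 ⊕ 0x92 = 0xEA

EA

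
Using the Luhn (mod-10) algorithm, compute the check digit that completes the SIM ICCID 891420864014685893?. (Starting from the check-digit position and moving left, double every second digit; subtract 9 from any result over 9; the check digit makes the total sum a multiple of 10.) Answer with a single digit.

8

Partial digits right→left: 3 9 8 5 8 6 4 1 0 4 6 8 0 2 4 1 9 8
Double every second digit counting from the check-digit position (so the 1st, 3rd, 5th, ... of the partial from the right).
  doubled (with −9 where >9): 6 7 7 8 0 3 0 8 9 → sum 48
  kept as-is: 9 5 6 1 4 8 2 1 8 → sum 44
Total = 48 + 44 = 92.
Check digit = (10 − (92 mod 10)) mod 10 = 8.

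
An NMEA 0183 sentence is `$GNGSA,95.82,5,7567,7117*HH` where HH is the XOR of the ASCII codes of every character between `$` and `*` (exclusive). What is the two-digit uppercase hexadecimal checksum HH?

42

XOR the ASCII codes of the payload characters:
  'G' = 0x47 → acc = 0x47
  'N' = 0x4E → acc = 0x09
  'G' = 0x47 → acc = 0x4E
  'S' = 0x53 → acc = 0x1D
  'A' = 0x41 → acc = 0x5C
  ',' = 0x2C → acc = 0x70
  '9' = 0x39 → acc = 0x49
  '5' = 0x35 → acc = 0x7C
  '.' = 0x2E → acc = 0x52
  '8' = 0x38 → acc = 0x6A
  '2' = 0x32 → acc = 0x58
  ',' = 0x2C → acc = 0x74
  '5' = 0x35 → acc = 0x41
  ',' = 0x2C → acc = 0x6D
  '7' = 0x37 → acc = 0x5A
  '5' = 0x35 → acc = 0x6F
  '6' = 0x36 → acc = 0x59
  '7' = 0x37 → acc = 0x6E
  ',' = 0x2C → acc = 0x42
  '7' = 0x37 → acc = 0x75
  '1' = 0x31 → acc = 0x44
  '1' = 0x31 → acc = 0x75
  '7' = 0x37 → acc = 0x42
Checksum = 0x42.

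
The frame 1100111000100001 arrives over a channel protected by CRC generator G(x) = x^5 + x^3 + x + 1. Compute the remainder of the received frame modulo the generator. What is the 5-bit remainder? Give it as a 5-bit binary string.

Modulo-2 division of 1100111000100001 by 101011:
  pos 0: 110011 XOR 101011 = 011000
  pos 1: 110001 XOR 101011 = 011010
  pos 2: 110100 XOR 101011 = 011111
  pos 3: 111110 XOR 101011 = 010101
  pos 4: 101010 XOR 101011 = 000001
  pos 9: 110000 XOR 101011 = 011011
  pos 10: 110111 XOR 101011 = 011100
Remainder = 11100 (nonzero — an error is detected).

11100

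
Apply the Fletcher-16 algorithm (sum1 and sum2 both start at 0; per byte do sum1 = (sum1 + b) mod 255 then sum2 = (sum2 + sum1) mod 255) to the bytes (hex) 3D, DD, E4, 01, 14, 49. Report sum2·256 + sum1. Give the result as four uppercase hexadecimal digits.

Running sums (mod 255):
  after byte 0 (3D): sum1=61, sum2=61
  after byte 1 (DD): sum1=27, sum2=88
  after byte 2 (E4): sum1=0, sum2=88
  after byte 3 (01): sum1=1, sum2=89
  after byte 4 (14): sum1=21, sum2=110
  after byte 5 (49): sum1=94, sum2=204
Checksum = sum2·256 + sum1 = 204·256 + 94 = 52318 = 0xCC5E.

CC5E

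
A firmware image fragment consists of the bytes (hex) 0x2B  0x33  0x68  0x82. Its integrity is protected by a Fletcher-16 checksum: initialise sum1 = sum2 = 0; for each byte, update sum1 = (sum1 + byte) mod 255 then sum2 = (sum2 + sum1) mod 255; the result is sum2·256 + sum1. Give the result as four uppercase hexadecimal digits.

9949

Running sums (mod 255):
  after byte 0 (0x2B): sum1=43, sum2=43
  after byte 1 (0x33): sum1=94, sum2=137
  after byte 2 (0x68): sum1=198, sum2=80
  after byte 3 (0x82): sum1=73, sum2=153
Checksum = sum2·256 + sum1 = 153·256 + 73 = 39241 = 0x9949.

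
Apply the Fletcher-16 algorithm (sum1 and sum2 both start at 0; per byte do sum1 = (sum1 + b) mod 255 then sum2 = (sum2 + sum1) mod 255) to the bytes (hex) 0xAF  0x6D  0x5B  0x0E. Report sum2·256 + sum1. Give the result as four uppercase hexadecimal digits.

CB86

Running sums (mod 255):
  after byte 0 (0xAF): sum1=175, sum2=175
  after byte 1 (0x6D): sum1=29, sum2=204
  after byte 2 (0x5B): sum1=120, sum2=69
  after byte 3 (0x0E): sum1=134, sum2=203
Checksum = sum2·256 + sum1 = 203·256 + 134 = 52102 = 0xCB86.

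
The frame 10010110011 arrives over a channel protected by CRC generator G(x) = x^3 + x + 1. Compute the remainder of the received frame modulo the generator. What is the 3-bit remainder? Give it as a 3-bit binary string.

Modulo-2 division of 10010110011 by 1011:
  pos 0: 1001 XOR 1011 = 0010
  pos 2: 1001 XOR 1011 = 0010
  pos 4: 1010 XOR 1011 = 0001
  pos 7: 1011 XOR 1011 = 0000
Remainder = 000 (zero — the frame passes the CRC check).

000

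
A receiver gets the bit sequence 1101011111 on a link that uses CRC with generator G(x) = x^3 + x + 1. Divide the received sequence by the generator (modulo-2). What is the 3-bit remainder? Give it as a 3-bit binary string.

001

Modulo-2 division of 1101011111 by 1011:
  pos 0: 1101 XOR 1011 = 0110
  pos 1: 1100 XOR 1011 = 0111
  pos 2: 1111 XOR 1011 = 0100
  pos 3: 1001 XOR 1011 = 0010
  pos 5: 1011 XOR 1011 = 0000
Remainder = 001 (nonzero — an error is detected).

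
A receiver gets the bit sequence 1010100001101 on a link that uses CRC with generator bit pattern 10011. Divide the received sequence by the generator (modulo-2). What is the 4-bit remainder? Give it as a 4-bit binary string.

Modulo-2 division of 1010100001101 by 10011:
  pos 0: 10101 XOR 10011 = 00110
  pos 2: 11000 XOR 10011 = 01011
  pos 3: 10110 XOR 10011 = 00101
  pos 5: 10101 XOR 10011 = 00110
  pos 7: 11010 XOR 10011 = 01001
  pos 8: 10011 XOR 10011 = 00000
Remainder = 0000 (zero — the frame passes the CRC check).

0000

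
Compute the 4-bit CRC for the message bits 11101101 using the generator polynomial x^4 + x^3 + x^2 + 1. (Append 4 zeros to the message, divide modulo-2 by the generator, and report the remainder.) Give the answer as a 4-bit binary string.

Append 4 zeros: 111011010000. Divide by 11101 (XOR where the leading bit is 1):
  pos 0: 11101 XOR 11101 = 00000
  pos 5: 10100 XOR 11101 = 01001
  pos 6: 10010 XOR 11101 = 01111
  pos 7: 11110 XOR 11101 = 00011
Remainder (last 4 bits) = 0011. This is the CRC / FCS.

0011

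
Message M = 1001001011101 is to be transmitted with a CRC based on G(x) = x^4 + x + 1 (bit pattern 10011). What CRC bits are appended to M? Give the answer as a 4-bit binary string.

1001

Append 4 zeros: 10010010111010000. Divide by 10011 (XOR where the leading bit is 1):
  pos 0: 10010 XOR 10011 = 00001
  pos 4: 10101 XOR 10011 = 00110
  pos 6: 11011 XOR 10011 = 01000
  pos 7: 10000 XOR 10011 = 00011
  pos 10: 11100 XOR 10011 = 01111
  pos 11: 11110 XOR 10011 = 01101
  pos 12: 11010 XOR 10011 = 01001
Remainder (last 4 bits) = 1001. This is the CRC / FCS.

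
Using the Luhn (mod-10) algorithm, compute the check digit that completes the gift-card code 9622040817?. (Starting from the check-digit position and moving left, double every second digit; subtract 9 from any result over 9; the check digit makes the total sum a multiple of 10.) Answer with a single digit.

1

Partial digits right→left: 7 1 8 0 4 0 2 2 6 9
Double every second digit counting from the check-digit position (so the 1st, 3rd, 5th, ... of the partial from the right).
  doubled (with −9 where >9): 5 7 8 4 3 → sum 27
  kept as-is: 1 0 0 2 9 → sum 12
Total = 27 + 12 = 39.
Check digit = (10 − (39 mod 10)) mod 10 = 1.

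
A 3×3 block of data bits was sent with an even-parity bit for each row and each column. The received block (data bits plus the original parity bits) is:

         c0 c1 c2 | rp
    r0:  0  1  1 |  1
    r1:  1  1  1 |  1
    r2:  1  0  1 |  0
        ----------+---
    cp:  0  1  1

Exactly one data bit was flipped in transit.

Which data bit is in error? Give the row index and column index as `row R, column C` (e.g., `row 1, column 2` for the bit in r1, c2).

row 0, column 1

Recompute each row's even parity and compare to rp:
  r0: data parity 0, sent rp 1 → mismatch
  r1: data parity 1, sent rp 1 → ok
  r2: data parity 0, sent rp 0 → ok
Recompute each column's even parity and compare to cp:
  c0: data parity 0, sent cp 0 → ok
  c1: data parity 0, sent cp 1 → mismatch
  c2: data parity 1, sent cp 1 → ok
Exactly one row (r0) and one column (c1) fail → the flipped bit is at their intersection.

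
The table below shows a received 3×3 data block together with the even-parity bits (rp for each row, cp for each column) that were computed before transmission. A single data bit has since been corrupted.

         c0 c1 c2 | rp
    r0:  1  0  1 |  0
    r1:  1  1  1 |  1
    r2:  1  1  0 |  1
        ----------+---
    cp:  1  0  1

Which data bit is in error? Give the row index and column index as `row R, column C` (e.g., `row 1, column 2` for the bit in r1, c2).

Recompute each row's even parity and compare to rp:
  r0: data parity 0, sent rp 0 → ok
  r1: data parity 1, sent rp 1 → ok
  r2: data parity 0, sent rp 1 → mismatch
Recompute each column's even parity and compare to cp:
  c0: data parity 1, sent cp 1 → ok
  c1: data parity 0, sent cp 0 → ok
  c2: data parity 0, sent cp 1 → mismatch
Exactly one row (r2) and one column (c2) fail → the flipped bit is at their intersection.

row 2, column 2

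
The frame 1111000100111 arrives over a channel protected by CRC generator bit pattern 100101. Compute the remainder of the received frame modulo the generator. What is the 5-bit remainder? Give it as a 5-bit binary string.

Modulo-2 division of 1111000100111 by 100101:
  pos 0: 111100 XOR 100101 = 011001
  pos 1: 110010 XOR 100101 = 010111
  pos 2: 101111 XOR 100101 = 001010
  pos 4: 101000 XOR 100101 = 001101
  pos 6: 110111 XOR 100101 = 010010
  pos 7: 100101 XOR 100101 = 000000
Remainder = 00000 (zero — the frame passes the CRC check).

00000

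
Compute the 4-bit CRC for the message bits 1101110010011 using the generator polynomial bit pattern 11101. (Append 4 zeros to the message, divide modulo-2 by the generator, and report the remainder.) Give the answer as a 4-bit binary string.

Append 4 zeros: 11011100100110000. Divide by 11101 (XOR where the leading bit is 1):
  pos 0: 11011 XOR 11101 = 00110
  pos 2: 11010 XOR 11101 = 00111
  pos 4: 11101 XOR 11101 = 00000
  pos 11: 11000 XOR 11101 = 00101
Remainder (last 4 bits) = 1010. This is the CRC / FCS.

1010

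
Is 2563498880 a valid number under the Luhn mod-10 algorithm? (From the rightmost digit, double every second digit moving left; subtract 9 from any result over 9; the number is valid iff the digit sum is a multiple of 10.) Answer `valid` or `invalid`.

invalid

From the right, keep odd positions and double even positions (subtract 9 from any doubled value over 9):
  doubled (positions 2,4,...): 7 7 8 3 4 → sum 29
  kept (positions 1,3,...): 0 8 9 3 5 → sum 25
Total = 54.
54 mod 10 = 4, so the number is invalid.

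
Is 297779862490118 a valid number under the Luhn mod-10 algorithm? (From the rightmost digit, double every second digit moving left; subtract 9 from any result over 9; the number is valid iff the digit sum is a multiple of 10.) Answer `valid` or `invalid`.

valid

From the right, keep odd positions and double even positions (subtract 9 from any doubled value over 9):
  doubled (positions 2,4,...): 2 0 8 3 9 5 9 → sum 36
  kept (positions 1,3,...): 8 1 9 2 8 7 7 2 → sum 44
Total = 80.
80 mod 10 = 0, so the number is valid.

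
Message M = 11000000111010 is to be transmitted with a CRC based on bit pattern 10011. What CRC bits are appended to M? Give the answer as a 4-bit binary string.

Append 4 zeros: 110000001110100000. Divide by 10011 (XOR where the leading bit is 1):
  pos 0: 11000 XOR 10011 = 01011
  pos 1: 10110 XOR 10011 = 00101
  pos 3: 10100 XOR 10011 = 00111
  pos 5: 11111 XOR 10011 = 01100
  pos 6: 11001 XOR 10011 = 01010
  pos 7: 10100 XOR 10011 = 00111
  pos 9: 11110 XOR 10011 = 01101
  pos 10: 11010 XOR 10011 = 01001
  pos 11: 10010 XOR 10011 = 00001
Remainder (last 4 bits) = 0100. This is the CRC / FCS.

0100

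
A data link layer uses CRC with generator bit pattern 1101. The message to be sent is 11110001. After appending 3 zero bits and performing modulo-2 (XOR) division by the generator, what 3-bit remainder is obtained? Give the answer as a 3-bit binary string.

111

Append 3 zeros: 11110001000. Divide by 1101 (XOR where the leading bit is 1):
  pos 0: 1111 XOR 1101 = 0010
  pos 2: 1000 XOR 1101 = 0101
  pos 3: 1010 XOR 1101 = 0111
  pos 4: 1111 XOR 1101 = 0010
  pos 6: 1000 XOR 1101 = 0101
  pos 7: 1010 XOR 1101 = 0111
Remainder (last 3 bits) = 111. This is the CRC / FCS.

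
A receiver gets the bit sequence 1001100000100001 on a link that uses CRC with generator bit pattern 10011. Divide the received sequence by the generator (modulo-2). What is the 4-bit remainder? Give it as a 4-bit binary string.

0111

Modulo-2 division of 1001100000100001 by 10011:
  pos 0: 10011 XOR 10011 = 00000
  pos 10: 10000 XOR 10011 = 00011
Remainder = 0111 (nonzero — an error is detected).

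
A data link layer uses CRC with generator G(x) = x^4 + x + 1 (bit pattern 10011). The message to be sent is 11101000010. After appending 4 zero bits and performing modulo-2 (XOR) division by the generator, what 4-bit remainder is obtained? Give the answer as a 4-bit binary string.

1010

Append 4 zeros: 111010000100000. Divide by 10011 (XOR where the leading bit is 1):
  pos 0: 11101 XOR 10011 = 01110
  pos 1: 11100 XOR 10011 = 01111
  pos 2: 11110 XOR 10011 = 01101
  pos 3: 11010 XOR 10011 = 01001
  pos 4: 10010 XOR 10011 = 00001
  pos 8: 11000 XOR 10011 = 01011
  pos 9: 10110 XOR 10011 = 00101
Remainder (last 4 bits) = 1010. This is the CRC / FCS.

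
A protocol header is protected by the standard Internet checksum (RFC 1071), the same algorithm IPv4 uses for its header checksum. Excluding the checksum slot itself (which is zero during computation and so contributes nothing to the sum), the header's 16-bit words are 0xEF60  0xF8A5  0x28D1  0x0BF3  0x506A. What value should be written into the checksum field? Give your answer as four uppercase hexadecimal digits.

One's-complement addition (fold any carry out of bit 15 back into bit 0):
  0xEF60 + 0xF8A5 = 0x1E805 → wrap carry → 0xE806
  0xE806 + 0x28D1 = 0x110D7 → wrap carry → 0x10D8
  0x10D8 + 0x0BF3 = 0x01CCB
  0x1CCB + 0x506A = 0x06D35
One's-complement sum = 0x6D35.
Checksum = ~0x6D35 & 0xFFFF = 0x92CA.

92CA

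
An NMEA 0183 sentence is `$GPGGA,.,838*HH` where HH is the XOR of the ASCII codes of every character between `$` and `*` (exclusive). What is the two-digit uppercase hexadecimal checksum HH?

4B

XOR the ASCII codes of the payload characters:
  'G' = 0x47 → acc = 0x47
  'P' = 0x50 → acc = 0x17
  'G' = 0x47 → acc = 0x50
  'G' = 0x47 → acc = 0x17
  'A' = 0x41 → acc = 0x56
  ',' = 0x2C → acc = 0x7A
  '.' = 0x2E → acc = 0x54
  ',' = 0x2C → acc = 0x78
  '8' = 0x38 → acc = 0x40
  '3' = 0x33 → acc = 0x73
  '8' = 0x38 → acc = 0x4B
Checksum = 0x4B.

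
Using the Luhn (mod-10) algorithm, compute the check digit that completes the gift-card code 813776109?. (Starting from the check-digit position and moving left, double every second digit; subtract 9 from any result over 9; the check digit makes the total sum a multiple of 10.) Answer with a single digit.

7

Partial digits right→left: 9 0 1 6 7 7 3 1 8
Double every second digit counting from the check-digit position (so the 1st, 3rd, 5th, ... of the partial from the right).
  doubled (with −9 where >9): 9 2 5 6 7 → sum 29
  kept as-is: 0 6 7 1 → sum 14
Total = 29 + 14 = 43.
Check digit = (10 − (43 mod 10)) mod 10 = 7.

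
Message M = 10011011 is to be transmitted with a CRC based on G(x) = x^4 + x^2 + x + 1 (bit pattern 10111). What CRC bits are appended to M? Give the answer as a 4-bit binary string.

1101

Append 4 zeros: 100110110000. Divide by 10111 (XOR where the leading bit is 1):
  pos 0: 10011 XOR 10111 = 00100
  pos 2: 10001 XOR 10111 = 00110
  pos 4: 11010 XOR 10111 = 01101
  pos 5: 11010 XOR 10111 = 01101
  pos 6: 11010 XOR 10111 = 01101
  pos 7: 11010 XOR 10111 = 01101
Remainder (last 4 bits) = 1101. This is the CRC / FCS.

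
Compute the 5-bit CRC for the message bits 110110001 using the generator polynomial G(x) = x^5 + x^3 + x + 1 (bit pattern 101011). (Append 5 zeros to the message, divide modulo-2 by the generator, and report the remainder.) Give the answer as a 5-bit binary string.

00001

Append 5 zeros: 11011000100000. Divide by 101011 (XOR where the leading bit is 1):
  pos 0: 110110 XOR 101011 = 011101
  pos 1: 111010 XOR 101011 = 010001
  pos 2: 100010 XOR 101011 = 001001
  pos 4: 100110 XOR 101011 = 001101
  pos 6: 110100 XOR 101011 = 011111
  pos 7: 111110 XOR 101011 = 010101
  pos 8: 101010 XOR 101011 = 000001
Remainder (last 5 bits) = 00001. This is the CRC / FCS.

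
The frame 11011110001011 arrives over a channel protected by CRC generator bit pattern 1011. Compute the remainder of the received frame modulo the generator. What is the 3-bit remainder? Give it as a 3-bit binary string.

Modulo-2 division of 11011110001011 by 1011:
  pos 0: 1101 XOR 1011 = 0110
  pos 1: 1101 XOR 1011 = 0110
  pos 2: 1101 XOR 1011 = 0110
  pos 3: 1101 XOR 1011 = 0110
  pos 4: 1100 XOR 1011 = 0111
  pos 5: 1110 XOR 1011 = 0101
  pos 6: 1010 XOR 1011 = 0001
  pos 9: 1101 XOR 1011 = 0110
  pos 10: 1101 XOR 1011 = 0110
Remainder = 110 (nonzero — an error is detected).

110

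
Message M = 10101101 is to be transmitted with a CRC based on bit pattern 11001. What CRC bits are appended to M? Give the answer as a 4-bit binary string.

Append 4 zeros: 101011010000. Divide by 11001 (XOR where the leading bit is 1):
  pos 0: 10101 XOR 11001 = 01100
  pos 1: 11001 XOR 11001 = 00000
  pos 7: 10000 XOR 11001 = 01001
Remainder (last 4 bits) = 1001. This is the CRC / FCS.

1001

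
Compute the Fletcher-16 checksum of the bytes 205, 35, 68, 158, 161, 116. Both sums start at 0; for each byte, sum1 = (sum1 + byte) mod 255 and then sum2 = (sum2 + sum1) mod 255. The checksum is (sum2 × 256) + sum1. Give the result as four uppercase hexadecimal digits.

27E9

Running sums (mod 255):
  after byte 0 (205): sum1=205, sum2=205
  after byte 1 (35): sum1=240, sum2=190
  after byte 2 (68): sum1=53, sum2=243
  after byte 3 (158): sum1=211, sum2=199
  after byte 4 (161): sum1=117, sum2=61
  after byte 5 (116): sum1=233, sum2=39
Checksum = sum2·256 + sum1 = 39·256 + 233 = 10217 = 0x27E9.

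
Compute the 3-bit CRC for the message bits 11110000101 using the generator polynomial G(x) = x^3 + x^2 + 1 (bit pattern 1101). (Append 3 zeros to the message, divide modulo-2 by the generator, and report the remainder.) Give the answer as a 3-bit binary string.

001

Append 3 zeros: 11110000101000. Divide by 1101 (XOR where the leading bit is 1):
  pos 0: 1111 XOR 1101 = 0010
  pos 2: 1000 XOR 1101 = 0101
  pos 3: 1010 XOR 1101 = 0111
  pos 4: 1110 XOR 1101 = 0011
  pos 6: 1110 XOR 1101 = 0011
  pos 8: 1110 XOR 1101 = 0011
  pos 10: 1100 XOR 1101 = 0001
Remainder (last 3 bits) = 001. This is the CRC / FCS.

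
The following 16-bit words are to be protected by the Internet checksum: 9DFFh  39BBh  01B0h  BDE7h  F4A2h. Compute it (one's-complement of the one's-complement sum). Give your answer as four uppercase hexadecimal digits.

740A

One's-complement addition (fold any carry out of bit 15 back into bit 0):
  0x9DFF + 0x39BB = 0x0D7BA
  0xD7BA + 0x01B0 = 0x0D96A
  0xD96A + 0xBDE7 = 0x19751 → wrap carry → 0x9752
  0x9752 + 0xF4A2 = 0x18BF4 → wrap carry → 0x8BF5
One's-complement sum = 0x8BF5.
Checksum = ~0x8BF5 & 0xFFFF = 0x740A.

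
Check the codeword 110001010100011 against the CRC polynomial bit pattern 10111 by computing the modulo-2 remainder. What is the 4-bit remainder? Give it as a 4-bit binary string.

0010

Modulo-2 division of 110001010100011 by 10111:
  pos 0: 11000 XOR 10111 = 01111
  pos 1: 11111 XOR 10111 = 01000
  pos 2: 10000 XOR 10111 = 00111
  pos 4: 11110 XOR 10111 = 01001
  pos 5: 10011 XOR 10111 = 00100
  pos 7: 10000 XOR 10111 = 00111
  pos 9: 11101 XOR 10111 = 01010
  pos 10: 10101 XOR 10111 = 00010
Remainder = 0010 (nonzero — an error is detected).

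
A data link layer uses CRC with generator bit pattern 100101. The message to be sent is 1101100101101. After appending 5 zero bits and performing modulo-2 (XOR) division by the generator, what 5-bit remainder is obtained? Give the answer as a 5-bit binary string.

Append 5 zeros: 110110010110100000. Divide by 100101 (XOR where the leading bit is 1):
  pos 0: 110110 XOR 100101 = 010011
  pos 1: 100110 XOR 100101 = 000011
  pos 5: 111011 XOR 100101 = 011110
  pos 6: 111100 XOR 100101 = 011001
  pos 7: 110011 XOR 100101 = 010110
  pos 8: 101100 XOR 100101 = 001001
  pos 10: 100100 XOR 100101 = 000001
Remainder (last 5 bits) = 00100. This is the CRC / FCS.

00100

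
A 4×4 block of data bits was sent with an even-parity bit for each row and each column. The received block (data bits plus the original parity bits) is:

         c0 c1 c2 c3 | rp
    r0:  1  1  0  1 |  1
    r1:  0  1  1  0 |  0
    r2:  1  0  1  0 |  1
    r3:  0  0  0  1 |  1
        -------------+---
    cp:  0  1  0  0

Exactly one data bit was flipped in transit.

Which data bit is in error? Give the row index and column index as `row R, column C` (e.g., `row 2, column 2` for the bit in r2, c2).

Recompute each row's even parity and compare to rp:
  r0: data parity 1, sent rp 1 → ok
  r1: data parity 0, sent rp 0 → ok
  r2: data parity 0, sent rp 1 → mismatch
  r3: data parity 1, sent rp 1 → ok
Recompute each column's even parity and compare to cp:
  c0: data parity 0, sent cp 0 → ok
  c1: data parity 0, sent cp 1 → mismatch
  c2: data parity 0, sent cp 0 → ok
  c3: data parity 0, sent cp 0 → ok
Exactly one row (r2) and one column (c1) fail → the flipped bit is at their intersection.

row 2, column 1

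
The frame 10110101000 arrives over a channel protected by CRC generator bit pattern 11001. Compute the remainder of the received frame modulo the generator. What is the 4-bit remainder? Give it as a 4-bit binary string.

0000

Modulo-2 division of 10110101000 by 11001:
  pos 0: 10110 XOR 11001 = 01111
  pos 1: 11111 XOR 11001 = 00110
  pos 3: 11001 XOR 11001 = 00000
Remainder = 0000 (zero — the frame passes the CRC check).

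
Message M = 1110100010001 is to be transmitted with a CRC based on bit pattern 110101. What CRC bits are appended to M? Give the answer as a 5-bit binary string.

00110

Append 5 zeros: 111010001000100000. Divide by 110101 (XOR where the leading bit is 1):
  pos 0: 111010 XOR 110101 = 001111
  pos 2: 111100 XOR 110101 = 001001
  pos 4: 100110 XOR 110101 = 010011
  pos 5: 100110 XOR 110101 = 010011
  pos 6: 100110 XOR 110101 = 010011
  pos 7: 100111 XOR 110101 = 010010
  pos 8: 100100 XOR 110101 = 010001
  pos 9: 100010 XOR 110101 = 010111
  pos 10: 101110 XOR 110101 = 011011
  pos 11: 110110 XOR 110101 = 000011
Remainder (last 5 bits) = 00110. This is the CRC / FCS.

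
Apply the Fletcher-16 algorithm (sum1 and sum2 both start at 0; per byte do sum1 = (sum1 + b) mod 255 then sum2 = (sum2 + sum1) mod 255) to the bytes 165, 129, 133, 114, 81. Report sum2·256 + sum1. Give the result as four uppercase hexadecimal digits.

0970

Running sums (mod 255):
  after byte 0 (165): sum1=165, sum2=165
  after byte 1 (129): sum1=39, sum2=204
  after byte 2 (133): sum1=172, sum2=121
  after byte 3 (114): sum1=31, sum2=152
  after byte 4 (81): sum1=112, sum2=9
Checksum = sum2·256 + sum1 = 9·256 + 112 = 2416 = 0x0970.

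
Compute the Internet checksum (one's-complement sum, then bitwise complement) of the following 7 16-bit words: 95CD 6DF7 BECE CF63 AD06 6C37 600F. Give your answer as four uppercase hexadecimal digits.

One's-complement addition (fold any carry out of bit 15 back into bit 0):
  0x95CD + 0x6DF7 = 0x103C4 → wrap carry → 0x03C5
  0x03C5 + 0xBECE = 0x0C293
  0xC293 + 0xCF63 = 0x191F6 → wrap carry → 0x91F7
  0x91F7 + 0xAD06 = 0x13EFD → wrap carry → 0x3EFE
  0x3EFE + 0x6C37 = 0x0AB35
  0xAB35 + 0x600F = 0x10B44 → wrap carry → 0x0B45
One's-complement sum = 0x0B45.
Checksum = ~0x0B45 & 0xFFFF = 0xF4BA.

F4BA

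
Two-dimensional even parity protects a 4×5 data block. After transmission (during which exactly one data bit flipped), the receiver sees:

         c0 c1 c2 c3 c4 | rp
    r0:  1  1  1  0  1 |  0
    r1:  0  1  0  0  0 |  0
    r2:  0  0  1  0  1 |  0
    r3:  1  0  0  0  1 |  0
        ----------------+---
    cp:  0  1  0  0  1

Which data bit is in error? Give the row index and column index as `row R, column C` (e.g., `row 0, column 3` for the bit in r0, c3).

Recompute each row's even parity and compare to rp:
  r0: data parity 0, sent rp 0 → ok
  r1: data parity 1, sent rp 0 → mismatch
  r2: data parity 0, sent rp 0 → ok
  r3: data parity 0, sent rp 0 → ok
Recompute each column's even parity and compare to cp:
  c0: data parity 0, sent cp 0 → ok
  c1: data parity 0, sent cp 1 → mismatch
  c2: data parity 0, sent cp 0 → ok
  c3: data parity 0, sent cp 0 → ok
  c4: data parity 1, sent cp 1 → ok
Exactly one row (r1) and one column (c1) fail → the flipped bit is at their intersection.

row 1, column 1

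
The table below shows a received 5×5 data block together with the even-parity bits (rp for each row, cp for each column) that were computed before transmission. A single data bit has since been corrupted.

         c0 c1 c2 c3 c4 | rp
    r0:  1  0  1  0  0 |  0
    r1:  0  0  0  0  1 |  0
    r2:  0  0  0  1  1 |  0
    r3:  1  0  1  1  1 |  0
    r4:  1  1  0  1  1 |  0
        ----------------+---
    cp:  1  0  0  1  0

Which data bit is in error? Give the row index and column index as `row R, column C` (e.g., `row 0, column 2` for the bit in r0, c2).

row 1, column 1

Recompute each row's even parity and compare to rp:
  r0: data parity 0, sent rp 0 → ok
  r1: data parity 1, sent rp 0 → mismatch
  r2: data parity 0, sent rp 0 → ok
  r3: data parity 0, sent rp 0 → ok
  r4: data parity 0, sent rp 0 → ok
Recompute each column's even parity and compare to cp:
  c0: data parity 1, sent cp 1 → ok
  c1: data parity 1, sent cp 0 → mismatch
  c2: data parity 0, sent cp 0 → ok
  c3: data parity 1, sent cp 1 → ok
  c4: data parity 0, sent cp 0 → ok
Exactly one row (r1) and one column (c1) fail → the flipped bit is at their intersection.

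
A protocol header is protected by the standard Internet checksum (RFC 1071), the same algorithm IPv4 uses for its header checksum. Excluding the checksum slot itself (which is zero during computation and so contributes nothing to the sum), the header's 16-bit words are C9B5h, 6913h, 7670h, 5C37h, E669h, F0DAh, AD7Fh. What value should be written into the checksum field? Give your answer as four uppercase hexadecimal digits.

75CA

One's-complement addition (fold any carry out of bit 15 back into bit 0):
  0xC9B5 + 0x6913 = 0x132C8 → wrap carry → 0x32C9
  0x32C9 + 0x7670 = 0x0A939
  0xA939 + 0x5C37 = 0x10570 → wrap carry → 0x0571
  0x0571 + 0xE669 = 0x0EBDA
  0xEBDA + 0xF0DA = 0x1DCB4 → wrap carry → 0xDCB5
  0xDCB5 + 0xAD7F = 0x18A34 → wrap carry → 0x8A35
One's-complement sum = 0x8A35.
Checksum = ~0x8A35 & 0xFFFF = 0x75CA.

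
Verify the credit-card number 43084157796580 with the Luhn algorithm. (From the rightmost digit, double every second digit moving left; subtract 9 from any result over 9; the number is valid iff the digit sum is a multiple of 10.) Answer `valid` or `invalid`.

From the right, keep odd positions and double even positions (subtract 9 from any doubled value over 9):
  doubled (positions 2,4,...): 7 3 5 1 8 0 8 → sum 32
  kept (positions 1,3,...): 0 5 9 7 1 8 3 → sum 33
Total = 65.
65 mod 10 = 5, so the number is invalid.

invalid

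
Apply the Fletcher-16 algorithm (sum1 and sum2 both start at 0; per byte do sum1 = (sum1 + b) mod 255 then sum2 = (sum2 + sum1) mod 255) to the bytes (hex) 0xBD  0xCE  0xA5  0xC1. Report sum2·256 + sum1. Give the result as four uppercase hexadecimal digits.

Running sums (mod 255):
  after byte 0 (0xBD): sum1=189, sum2=189
  after byte 1 (0xCE): sum1=140, sum2=74
  after byte 2 (0xA5): sum1=50, sum2=124
  after byte 3 (0xC1): sum1=243, sum2=112
Checksum = sum2·256 + sum1 = 112·256 + 243 = 28915 = 0x70F3.

70F3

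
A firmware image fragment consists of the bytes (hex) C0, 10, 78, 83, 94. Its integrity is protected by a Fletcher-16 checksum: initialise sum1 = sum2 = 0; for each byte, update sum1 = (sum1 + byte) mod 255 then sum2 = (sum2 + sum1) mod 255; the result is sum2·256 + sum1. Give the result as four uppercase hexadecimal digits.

0961

Running sums (mod 255):
  after byte 0 (C0): sum1=192, sum2=192
  after byte 1 (10): sum1=208, sum2=145
  after byte 2 (78): sum1=73, sum2=218
  after byte 3 (83): sum1=204, sum2=167
  after byte 4 (94): sum1=97, sum2=9
Checksum = sum2·256 + sum1 = 9·256 + 97 = 2401 = 0x0961.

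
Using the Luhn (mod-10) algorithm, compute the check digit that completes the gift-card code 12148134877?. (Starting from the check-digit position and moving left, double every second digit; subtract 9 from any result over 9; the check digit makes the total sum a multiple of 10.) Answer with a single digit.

3

Partial digits right→left: 7 7 8 4 3 1 8 4 1 2 1
Double every second digit counting from the check-digit position (so the 1st, 3rd, 5th, ... of the partial from the right).
  doubled (with −9 where >9): 5 7 6 7 2 2 → sum 29
  kept as-is: 7 4 1 4 2 → sum 18
Total = 29 + 18 = 47.
Check digit = (10 − (47 mod 10)) mod 10 = 3.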